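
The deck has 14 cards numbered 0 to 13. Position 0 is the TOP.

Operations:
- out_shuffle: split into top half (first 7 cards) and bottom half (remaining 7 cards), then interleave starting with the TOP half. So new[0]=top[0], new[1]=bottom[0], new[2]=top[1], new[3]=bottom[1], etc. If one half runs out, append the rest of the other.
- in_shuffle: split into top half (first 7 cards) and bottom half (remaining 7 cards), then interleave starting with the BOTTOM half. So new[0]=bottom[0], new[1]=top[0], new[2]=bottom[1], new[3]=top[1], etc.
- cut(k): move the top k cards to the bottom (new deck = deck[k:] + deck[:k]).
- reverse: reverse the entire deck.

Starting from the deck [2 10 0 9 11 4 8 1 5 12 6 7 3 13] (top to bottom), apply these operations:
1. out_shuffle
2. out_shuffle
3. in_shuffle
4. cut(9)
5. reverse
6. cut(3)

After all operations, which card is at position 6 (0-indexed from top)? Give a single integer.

After op 1 (out_shuffle): [2 1 10 5 0 12 9 6 11 7 4 3 8 13]
After op 2 (out_shuffle): [2 6 1 11 10 7 5 4 0 3 12 8 9 13]
After op 3 (in_shuffle): [4 2 0 6 3 1 12 11 8 10 9 7 13 5]
After op 4 (cut(9)): [10 9 7 13 5 4 2 0 6 3 1 12 11 8]
After op 5 (reverse): [8 11 12 1 3 6 0 2 4 5 13 7 9 10]
After op 6 (cut(3)): [1 3 6 0 2 4 5 13 7 9 10 8 11 12]
Position 6: card 5.

Answer: 5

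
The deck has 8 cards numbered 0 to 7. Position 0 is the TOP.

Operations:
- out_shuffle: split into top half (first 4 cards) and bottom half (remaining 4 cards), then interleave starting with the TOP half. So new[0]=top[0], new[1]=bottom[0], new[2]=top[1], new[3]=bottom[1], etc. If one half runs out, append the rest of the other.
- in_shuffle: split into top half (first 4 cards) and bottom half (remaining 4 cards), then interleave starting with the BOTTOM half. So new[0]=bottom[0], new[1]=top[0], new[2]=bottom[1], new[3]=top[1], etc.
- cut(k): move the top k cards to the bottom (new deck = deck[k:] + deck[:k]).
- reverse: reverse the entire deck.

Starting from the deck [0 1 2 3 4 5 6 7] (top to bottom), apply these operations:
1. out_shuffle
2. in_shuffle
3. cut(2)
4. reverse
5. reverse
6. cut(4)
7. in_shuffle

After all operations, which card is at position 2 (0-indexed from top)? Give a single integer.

Answer: 4

Derivation:
After op 1 (out_shuffle): [0 4 1 5 2 6 3 7]
After op 2 (in_shuffle): [2 0 6 4 3 1 7 5]
After op 3 (cut(2)): [6 4 3 1 7 5 2 0]
After op 4 (reverse): [0 2 5 7 1 3 4 6]
After op 5 (reverse): [6 4 3 1 7 5 2 0]
After op 6 (cut(4)): [7 5 2 0 6 4 3 1]
After op 7 (in_shuffle): [6 7 4 5 3 2 1 0]
Position 2: card 4.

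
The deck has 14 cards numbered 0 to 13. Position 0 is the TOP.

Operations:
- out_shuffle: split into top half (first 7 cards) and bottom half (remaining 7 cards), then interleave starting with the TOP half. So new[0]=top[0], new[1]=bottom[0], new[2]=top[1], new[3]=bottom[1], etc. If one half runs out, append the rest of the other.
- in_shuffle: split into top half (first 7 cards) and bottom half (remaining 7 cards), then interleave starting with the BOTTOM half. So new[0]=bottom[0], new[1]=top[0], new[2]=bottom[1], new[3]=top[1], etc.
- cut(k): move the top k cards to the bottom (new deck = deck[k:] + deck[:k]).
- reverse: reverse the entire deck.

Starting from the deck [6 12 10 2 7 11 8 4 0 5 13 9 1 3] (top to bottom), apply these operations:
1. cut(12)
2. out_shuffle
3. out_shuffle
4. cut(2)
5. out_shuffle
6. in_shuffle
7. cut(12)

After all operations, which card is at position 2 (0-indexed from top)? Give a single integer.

Answer: 12

Derivation:
After op 1 (cut(12)): [1 3 6 12 10 2 7 11 8 4 0 5 13 9]
After op 2 (out_shuffle): [1 11 3 8 6 4 12 0 10 5 2 13 7 9]
After op 3 (out_shuffle): [1 0 11 10 3 5 8 2 6 13 4 7 12 9]
After op 4 (cut(2)): [11 10 3 5 8 2 6 13 4 7 12 9 1 0]
After op 5 (out_shuffle): [11 13 10 4 3 7 5 12 8 9 2 1 6 0]
After op 6 (in_shuffle): [12 11 8 13 9 10 2 4 1 3 6 7 0 5]
After op 7 (cut(12)): [0 5 12 11 8 13 9 10 2 4 1 3 6 7]
Position 2: card 12.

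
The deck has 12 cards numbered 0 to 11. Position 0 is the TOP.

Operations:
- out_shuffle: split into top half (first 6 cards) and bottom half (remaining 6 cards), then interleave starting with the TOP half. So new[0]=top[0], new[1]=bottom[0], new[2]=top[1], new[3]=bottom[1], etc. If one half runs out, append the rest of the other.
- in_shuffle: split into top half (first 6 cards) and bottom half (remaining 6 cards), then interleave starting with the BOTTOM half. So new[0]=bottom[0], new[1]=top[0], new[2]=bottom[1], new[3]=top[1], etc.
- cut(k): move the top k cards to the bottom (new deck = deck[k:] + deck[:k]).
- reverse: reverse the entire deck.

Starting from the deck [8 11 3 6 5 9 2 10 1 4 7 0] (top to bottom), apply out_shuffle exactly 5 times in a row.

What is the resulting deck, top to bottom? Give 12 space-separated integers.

After op 1 (out_shuffle): [8 2 11 10 3 1 6 4 5 7 9 0]
After op 2 (out_shuffle): [8 6 2 4 11 5 10 7 3 9 1 0]
After op 3 (out_shuffle): [8 10 6 7 2 3 4 9 11 1 5 0]
After op 4 (out_shuffle): [8 4 10 9 6 11 7 1 2 5 3 0]
After op 5 (out_shuffle): [8 7 4 1 10 2 9 5 6 3 11 0]

Answer: 8 7 4 1 10 2 9 5 6 3 11 0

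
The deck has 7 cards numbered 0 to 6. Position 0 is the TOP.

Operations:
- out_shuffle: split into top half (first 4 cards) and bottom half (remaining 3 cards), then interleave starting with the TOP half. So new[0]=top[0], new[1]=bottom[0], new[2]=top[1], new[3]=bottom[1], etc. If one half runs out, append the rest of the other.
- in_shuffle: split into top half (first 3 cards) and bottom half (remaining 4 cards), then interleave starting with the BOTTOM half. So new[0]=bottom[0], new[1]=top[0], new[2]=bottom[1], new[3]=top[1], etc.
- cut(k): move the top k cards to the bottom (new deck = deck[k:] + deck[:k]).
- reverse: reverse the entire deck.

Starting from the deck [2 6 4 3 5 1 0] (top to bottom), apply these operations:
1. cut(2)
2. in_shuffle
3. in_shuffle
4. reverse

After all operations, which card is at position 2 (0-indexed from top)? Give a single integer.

After op 1 (cut(2)): [4 3 5 1 0 2 6]
After op 2 (in_shuffle): [1 4 0 3 2 5 6]
After op 3 (in_shuffle): [3 1 2 4 5 0 6]
After op 4 (reverse): [6 0 5 4 2 1 3]
Position 2: card 5.

Answer: 5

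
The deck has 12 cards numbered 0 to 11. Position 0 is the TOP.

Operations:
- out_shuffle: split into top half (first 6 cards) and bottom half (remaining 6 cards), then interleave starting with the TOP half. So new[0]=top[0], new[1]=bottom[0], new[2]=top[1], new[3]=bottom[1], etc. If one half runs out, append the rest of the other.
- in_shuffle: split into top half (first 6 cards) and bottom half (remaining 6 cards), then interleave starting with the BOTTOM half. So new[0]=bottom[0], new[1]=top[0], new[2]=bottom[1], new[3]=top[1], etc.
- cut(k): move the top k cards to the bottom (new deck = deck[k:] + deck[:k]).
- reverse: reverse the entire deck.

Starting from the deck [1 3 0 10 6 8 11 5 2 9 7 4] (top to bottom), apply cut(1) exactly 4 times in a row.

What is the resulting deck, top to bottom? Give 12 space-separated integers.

Answer: 6 8 11 5 2 9 7 4 1 3 0 10

Derivation:
After op 1 (cut(1)): [3 0 10 6 8 11 5 2 9 7 4 1]
After op 2 (cut(1)): [0 10 6 8 11 5 2 9 7 4 1 3]
After op 3 (cut(1)): [10 6 8 11 5 2 9 7 4 1 3 0]
After op 4 (cut(1)): [6 8 11 5 2 9 7 4 1 3 0 10]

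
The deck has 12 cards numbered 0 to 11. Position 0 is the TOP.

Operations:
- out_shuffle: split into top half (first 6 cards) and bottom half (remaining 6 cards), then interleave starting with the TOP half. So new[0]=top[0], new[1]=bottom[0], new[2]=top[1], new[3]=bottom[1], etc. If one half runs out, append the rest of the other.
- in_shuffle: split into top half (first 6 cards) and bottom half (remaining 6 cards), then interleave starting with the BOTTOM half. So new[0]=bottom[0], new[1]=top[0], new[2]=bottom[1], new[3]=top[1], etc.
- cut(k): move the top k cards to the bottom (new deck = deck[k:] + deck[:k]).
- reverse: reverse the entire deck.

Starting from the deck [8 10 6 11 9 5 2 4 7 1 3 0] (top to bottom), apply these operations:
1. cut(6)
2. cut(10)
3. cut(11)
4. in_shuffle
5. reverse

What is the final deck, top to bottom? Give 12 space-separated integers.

Answer: 7 6 4 10 2 8 5 0 9 3 11 1

Derivation:
After op 1 (cut(6)): [2 4 7 1 3 0 8 10 6 11 9 5]
After op 2 (cut(10)): [9 5 2 4 7 1 3 0 8 10 6 11]
After op 3 (cut(11)): [11 9 5 2 4 7 1 3 0 8 10 6]
After op 4 (in_shuffle): [1 11 3 9 0 5 8 2 10 4 6 7]
After op 5 (reverse): [7 6 4 10 2 8 5 0 9 3 11 1]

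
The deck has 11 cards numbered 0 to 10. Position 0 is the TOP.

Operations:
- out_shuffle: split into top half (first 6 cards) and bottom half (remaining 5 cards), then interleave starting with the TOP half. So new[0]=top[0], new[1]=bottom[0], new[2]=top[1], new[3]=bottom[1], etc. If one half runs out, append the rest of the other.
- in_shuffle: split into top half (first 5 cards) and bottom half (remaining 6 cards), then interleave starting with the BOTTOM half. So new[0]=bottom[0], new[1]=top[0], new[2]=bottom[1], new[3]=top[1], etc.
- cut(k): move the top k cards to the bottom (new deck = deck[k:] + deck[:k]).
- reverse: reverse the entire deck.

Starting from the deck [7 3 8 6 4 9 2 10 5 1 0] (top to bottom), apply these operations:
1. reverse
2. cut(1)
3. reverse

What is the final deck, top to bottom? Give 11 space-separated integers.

After op 1 (reverse): [0 1 5 10 2 9 4 6 8 3 7]
After op 2 (cut(1)): [1 5 10 2 9 4 6 8 3 7 0]
After op 3 (reverse): [0 7 3 8 6 4 9 2 10 5 1]

Answer: 0 7 3 8 6 4 9 2 10 5 1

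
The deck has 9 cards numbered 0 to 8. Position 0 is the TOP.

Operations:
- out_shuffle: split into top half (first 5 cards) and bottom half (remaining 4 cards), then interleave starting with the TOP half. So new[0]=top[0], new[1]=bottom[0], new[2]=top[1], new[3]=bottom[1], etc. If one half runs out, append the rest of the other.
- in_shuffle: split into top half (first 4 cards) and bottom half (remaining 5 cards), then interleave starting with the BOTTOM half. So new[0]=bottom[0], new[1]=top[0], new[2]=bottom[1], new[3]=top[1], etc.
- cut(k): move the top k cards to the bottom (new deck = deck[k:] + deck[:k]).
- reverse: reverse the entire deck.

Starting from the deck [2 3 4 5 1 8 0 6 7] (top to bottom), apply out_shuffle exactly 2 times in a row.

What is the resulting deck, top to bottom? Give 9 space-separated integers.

Answer: 2 6 8 5 3 7 0 1 4

Derivation:
After op 1 (out_shuffle): [2 8 3 0 4 6 5 7 1]
After op 2 (out_shuffle): [2 6 8 5 3 7 0 1 4]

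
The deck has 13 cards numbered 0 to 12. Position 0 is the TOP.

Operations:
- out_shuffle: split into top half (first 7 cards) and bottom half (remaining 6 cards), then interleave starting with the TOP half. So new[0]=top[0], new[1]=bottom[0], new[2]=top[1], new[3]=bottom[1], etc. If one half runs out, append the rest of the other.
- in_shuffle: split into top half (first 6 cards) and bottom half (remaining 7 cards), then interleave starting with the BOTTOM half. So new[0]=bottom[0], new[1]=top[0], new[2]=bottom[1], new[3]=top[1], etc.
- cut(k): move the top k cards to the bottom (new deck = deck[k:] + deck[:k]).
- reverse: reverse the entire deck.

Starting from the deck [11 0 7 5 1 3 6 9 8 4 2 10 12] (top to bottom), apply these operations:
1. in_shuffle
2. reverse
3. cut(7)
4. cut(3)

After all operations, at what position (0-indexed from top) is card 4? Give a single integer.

After op 1 (in_shuffle): [6 11 9 0 8 7 4 5 2 1 10 3 12]
After op 2 (reverse): [12 3 10 1 2 5 4 7 8 0 9 11 6]
After op 3 (cut(7)): [7 8 0 9 11 6 12 3 10 1 2 5 4]
After op 4 (cut(3)): [9 11 6 12 3 10 1 2 5 4 7 8 0]
Card 4 is at position 9.

Answer: 9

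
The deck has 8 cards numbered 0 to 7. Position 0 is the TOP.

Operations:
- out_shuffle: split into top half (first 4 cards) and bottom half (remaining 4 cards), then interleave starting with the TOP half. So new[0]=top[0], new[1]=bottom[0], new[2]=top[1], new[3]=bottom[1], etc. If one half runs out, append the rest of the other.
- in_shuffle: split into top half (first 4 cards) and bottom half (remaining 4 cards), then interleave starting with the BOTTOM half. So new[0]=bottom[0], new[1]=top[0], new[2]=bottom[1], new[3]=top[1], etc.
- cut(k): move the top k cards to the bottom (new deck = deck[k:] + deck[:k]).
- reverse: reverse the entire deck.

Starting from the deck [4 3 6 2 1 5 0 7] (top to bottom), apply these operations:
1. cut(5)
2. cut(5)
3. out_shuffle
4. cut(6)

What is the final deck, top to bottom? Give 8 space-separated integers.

After op 1 (cut(5)): [5 0 7 4 3 6 2 1]
After op 2 (cut(5)): [6 2 1 5 0 7 4 3]
After op 3 (out_shuffle): [6 0 2 7 1 4 5 3]
After op 4 (cut(6)): [5 3 6 0 2 7 1 4]

Answer: 5 3 6 0 2 7 1 4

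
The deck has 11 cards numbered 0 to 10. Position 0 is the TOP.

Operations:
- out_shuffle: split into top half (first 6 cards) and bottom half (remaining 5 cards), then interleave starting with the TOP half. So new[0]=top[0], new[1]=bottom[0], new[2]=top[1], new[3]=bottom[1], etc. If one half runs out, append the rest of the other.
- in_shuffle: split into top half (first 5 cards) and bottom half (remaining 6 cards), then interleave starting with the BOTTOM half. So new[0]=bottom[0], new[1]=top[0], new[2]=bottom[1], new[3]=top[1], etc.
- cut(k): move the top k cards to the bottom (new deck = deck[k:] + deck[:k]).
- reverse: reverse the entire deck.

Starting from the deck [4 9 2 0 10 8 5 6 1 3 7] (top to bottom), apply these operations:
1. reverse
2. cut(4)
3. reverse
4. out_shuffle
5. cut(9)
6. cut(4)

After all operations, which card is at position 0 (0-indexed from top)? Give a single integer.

Answer: 1

Derivation:
After op 1 (reverse): [7 3 1 6 5 8 10 0 2 9 4]
After op 2 (cut(4)): [5 8 10 0 2 9 4 7 3 1 6]
After op 3 (reverse): [6 1 3 7 4 9 2 0 10 8 5]
After op 4 (out_shuffle): [6 2 1 0 3 10 7 8 4 5 9]
After op 5 (cut(9)): [5 9 6 2 1 0 3 10 7 8 4]
After op 6 (cut(4)): [1 0 3 10 7 8 4 5 9 6 2]
Position 0: card 1.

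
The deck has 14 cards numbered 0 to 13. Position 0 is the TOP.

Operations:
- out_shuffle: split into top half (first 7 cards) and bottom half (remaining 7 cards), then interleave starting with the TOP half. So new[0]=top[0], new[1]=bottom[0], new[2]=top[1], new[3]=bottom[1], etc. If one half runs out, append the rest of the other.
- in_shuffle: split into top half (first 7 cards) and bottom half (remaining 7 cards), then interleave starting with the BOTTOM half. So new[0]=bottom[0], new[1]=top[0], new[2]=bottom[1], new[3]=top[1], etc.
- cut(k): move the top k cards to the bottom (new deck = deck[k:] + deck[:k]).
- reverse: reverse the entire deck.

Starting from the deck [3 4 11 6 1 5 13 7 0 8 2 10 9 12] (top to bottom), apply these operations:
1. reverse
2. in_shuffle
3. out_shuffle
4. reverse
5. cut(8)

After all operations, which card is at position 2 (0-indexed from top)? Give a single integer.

Answer: 11

Derivation:
After op 1 (reverse): [12 9 10 2 8 0 7 13 5 1 6 11 4 3]
After op 2 (in_shuffle): [13 12 5 9 1 10 6 2 11 8 4 0 3 7]
After op 3 (out_shuffle): [13 2 12 11 5 8 9 4 1 0 10 3 6 7]
After op 4 (reverse): [7 6 3 10 0 1 4 9 8 5 11 12 2 13]
After op 5 (cut(8)): [8 5 11 12 2 13 7 6 3 10 0 1 4 9]
Position 2: card 11.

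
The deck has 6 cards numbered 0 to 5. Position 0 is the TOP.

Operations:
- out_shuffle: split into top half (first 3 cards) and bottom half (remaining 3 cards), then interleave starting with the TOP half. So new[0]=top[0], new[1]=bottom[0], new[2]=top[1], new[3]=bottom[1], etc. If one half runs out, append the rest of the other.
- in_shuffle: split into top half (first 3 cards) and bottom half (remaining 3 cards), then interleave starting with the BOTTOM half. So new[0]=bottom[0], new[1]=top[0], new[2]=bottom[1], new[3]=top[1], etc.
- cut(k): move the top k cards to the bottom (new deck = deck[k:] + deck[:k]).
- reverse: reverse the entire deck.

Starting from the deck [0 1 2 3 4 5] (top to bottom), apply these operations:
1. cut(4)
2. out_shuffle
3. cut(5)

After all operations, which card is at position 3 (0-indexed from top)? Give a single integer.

After op 1 (cut(4)): [4 5 0 1 2 3]
After op 2 (out_shuffle): [4 1 5 2 0 3]
After op 3 (cut(5)): [3 4 1 5 2 0]
Position 3: card 5.

Answer: 5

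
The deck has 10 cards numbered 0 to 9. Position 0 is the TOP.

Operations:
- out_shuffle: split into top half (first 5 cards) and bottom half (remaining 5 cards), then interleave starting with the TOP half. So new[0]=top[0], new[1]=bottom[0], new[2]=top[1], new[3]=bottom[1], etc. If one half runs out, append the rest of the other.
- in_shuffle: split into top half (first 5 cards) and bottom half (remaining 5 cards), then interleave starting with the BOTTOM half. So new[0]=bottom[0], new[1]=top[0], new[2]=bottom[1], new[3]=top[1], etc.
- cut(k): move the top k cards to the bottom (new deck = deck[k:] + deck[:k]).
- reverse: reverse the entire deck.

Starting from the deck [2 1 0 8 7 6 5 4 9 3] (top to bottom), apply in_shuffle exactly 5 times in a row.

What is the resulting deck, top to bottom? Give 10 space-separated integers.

Answer: 3 9 4 5 6 7 8 0 1 2

Derivation:
After op 1 (in_shuffle): [6 2 5 1 4 0 9 8 3 7]
After op 2 (in_shuffle): [0 6 9 2 8 5 3 1 7 4]
After op 3 (in_shuffle): [5 0 3 6 1 9 7 2 4 8]
After op 4 (in_shuffle): [9 5 7 0 2 3 4 6 8 1]
After op 5 (in_shuffle): [3 9 4 5 6 7 8 0 1 2]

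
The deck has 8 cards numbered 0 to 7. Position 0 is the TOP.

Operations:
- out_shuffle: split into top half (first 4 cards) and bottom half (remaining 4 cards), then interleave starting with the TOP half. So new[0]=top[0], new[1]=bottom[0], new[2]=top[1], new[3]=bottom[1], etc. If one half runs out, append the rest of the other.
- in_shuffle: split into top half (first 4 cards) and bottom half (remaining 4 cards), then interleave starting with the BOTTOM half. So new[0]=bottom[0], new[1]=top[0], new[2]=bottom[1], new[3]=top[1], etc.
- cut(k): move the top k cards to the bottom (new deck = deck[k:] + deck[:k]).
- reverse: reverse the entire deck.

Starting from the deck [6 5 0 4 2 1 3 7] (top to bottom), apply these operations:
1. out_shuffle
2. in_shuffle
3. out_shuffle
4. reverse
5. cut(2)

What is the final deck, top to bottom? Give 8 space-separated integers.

After op 1 (out_shuffle): [6 2 5 1 0 3 4 7]
After op 2 (in_shuffle): [0 6 3 2 4 5 7 1]
After op 3 (out_shuffle): [0 4 6 5 3 7 2 1]
After op 4 (reverse): [1 2 7 3 5 6 4 0]
After op 5 (cut(2)): [7 3 5 6 4 0 1 2]

Answer: 7 3 5 6 4 0 1 2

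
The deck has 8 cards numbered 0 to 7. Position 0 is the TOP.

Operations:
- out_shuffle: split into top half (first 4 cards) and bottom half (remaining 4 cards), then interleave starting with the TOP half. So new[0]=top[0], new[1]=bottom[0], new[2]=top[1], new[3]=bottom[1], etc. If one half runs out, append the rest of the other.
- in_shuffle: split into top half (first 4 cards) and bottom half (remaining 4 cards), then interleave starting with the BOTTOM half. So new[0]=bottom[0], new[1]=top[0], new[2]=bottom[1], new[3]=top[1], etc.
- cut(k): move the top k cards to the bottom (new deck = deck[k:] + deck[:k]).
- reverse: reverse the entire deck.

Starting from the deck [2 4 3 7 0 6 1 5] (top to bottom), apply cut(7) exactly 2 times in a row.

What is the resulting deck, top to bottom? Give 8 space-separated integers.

Answer: 1 5 2 4 3 7 0 6

Derivation:
After op 1 (cut(7)): [5 2 4 3 7 0 6 1]
After op 2 (cut(7)): [1 5 2 4 3 7 0 6]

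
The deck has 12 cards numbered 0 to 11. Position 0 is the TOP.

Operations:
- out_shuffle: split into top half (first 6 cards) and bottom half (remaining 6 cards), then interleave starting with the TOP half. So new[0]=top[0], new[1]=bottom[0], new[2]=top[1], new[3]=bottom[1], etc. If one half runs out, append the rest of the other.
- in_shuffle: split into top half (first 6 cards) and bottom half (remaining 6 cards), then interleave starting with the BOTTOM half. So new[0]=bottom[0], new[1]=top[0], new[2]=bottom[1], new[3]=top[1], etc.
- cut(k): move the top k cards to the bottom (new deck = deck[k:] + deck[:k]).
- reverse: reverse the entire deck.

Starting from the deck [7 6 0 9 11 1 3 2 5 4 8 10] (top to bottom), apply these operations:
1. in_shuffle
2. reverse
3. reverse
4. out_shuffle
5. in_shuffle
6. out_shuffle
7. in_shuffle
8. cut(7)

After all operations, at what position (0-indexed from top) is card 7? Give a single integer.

Answer: 1

Derivation:
After op 1 (in_shuffle): [3 7 2 6 5 0 4 9 8 11 10 1]
After op 2 (reverse): [1 10 11 8 9 4 0 5 6 2 7 3]
After op 3 (reverse): [3 7 2 6 5 0 4 9 8 11 10 1]
After op 4 (out_shuffle): [3 4 7 9 2 8 6 11 5 10 0 1]
After op 5 (in_shuffle): [6 3 11 4 5 7 10 9 0 2 1 8]
After op 6 (out_shuffle): [6 10 3 9 11 0 4 2 5 1 7 8]
After op 7 (in_shuffle): [4 6 2 10 5 3 1 9 7 11 8 0]
After op 8 (cut(7)): [9 7 11 8 0 4 6 2 10 5 3 1]
Card 7 is at position 1.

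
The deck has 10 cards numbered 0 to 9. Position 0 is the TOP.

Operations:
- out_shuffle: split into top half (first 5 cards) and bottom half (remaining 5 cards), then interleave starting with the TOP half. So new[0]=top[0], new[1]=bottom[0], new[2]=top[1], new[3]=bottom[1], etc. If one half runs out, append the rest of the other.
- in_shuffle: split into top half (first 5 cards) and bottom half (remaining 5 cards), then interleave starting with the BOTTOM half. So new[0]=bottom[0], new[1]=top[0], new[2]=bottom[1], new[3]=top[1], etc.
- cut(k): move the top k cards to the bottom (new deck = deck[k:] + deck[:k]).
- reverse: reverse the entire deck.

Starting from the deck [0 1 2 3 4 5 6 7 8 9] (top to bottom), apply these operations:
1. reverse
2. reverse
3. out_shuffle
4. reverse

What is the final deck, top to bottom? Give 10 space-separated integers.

After op 1 (reverse): [9 8 7 6 5 4 3 2 1 0]
After op 2 (reverse): [0 1 2 3 4 5 6 7 8 9]
After op 3 (out_shuffle): [0 5 1 6 2 7 3 8 4 9]
After op 4 (reverse): [9 4 8 3 7 2 6 1 5 0]

Answer: 9 4 8 3 7 2 6 1 5 0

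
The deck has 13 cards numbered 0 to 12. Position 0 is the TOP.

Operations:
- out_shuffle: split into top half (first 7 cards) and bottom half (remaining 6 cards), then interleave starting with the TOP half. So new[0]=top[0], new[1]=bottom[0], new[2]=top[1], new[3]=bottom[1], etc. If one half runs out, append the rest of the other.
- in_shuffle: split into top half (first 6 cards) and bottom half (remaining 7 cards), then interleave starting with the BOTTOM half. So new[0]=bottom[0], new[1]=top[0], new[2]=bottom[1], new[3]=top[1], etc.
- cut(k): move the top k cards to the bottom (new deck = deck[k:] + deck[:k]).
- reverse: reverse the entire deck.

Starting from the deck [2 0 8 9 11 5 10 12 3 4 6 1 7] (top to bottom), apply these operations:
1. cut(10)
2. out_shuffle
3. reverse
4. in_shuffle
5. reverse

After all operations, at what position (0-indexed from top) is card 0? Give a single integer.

Answer: 3

Derivation:
After op 1 (cut(10)): [6 1 7 2 0 8 9 11 5 10 12 3 4]
After op 2 (out_shuffle): [6 11 1 5 7 10 2 12 0 3 8 4 9]
After op 3 (reverse): [9 4 8 3 0 12 2 10 7 5 1 11 6]
After op 4 (in_shuffle): [2 9 10 4 7 8 5 3 1 0 11 12 6]
After op 5 (reverse): [6 12 11 0 1 3 5 8 7 4 10 9 2]
Card 0 is at position 3.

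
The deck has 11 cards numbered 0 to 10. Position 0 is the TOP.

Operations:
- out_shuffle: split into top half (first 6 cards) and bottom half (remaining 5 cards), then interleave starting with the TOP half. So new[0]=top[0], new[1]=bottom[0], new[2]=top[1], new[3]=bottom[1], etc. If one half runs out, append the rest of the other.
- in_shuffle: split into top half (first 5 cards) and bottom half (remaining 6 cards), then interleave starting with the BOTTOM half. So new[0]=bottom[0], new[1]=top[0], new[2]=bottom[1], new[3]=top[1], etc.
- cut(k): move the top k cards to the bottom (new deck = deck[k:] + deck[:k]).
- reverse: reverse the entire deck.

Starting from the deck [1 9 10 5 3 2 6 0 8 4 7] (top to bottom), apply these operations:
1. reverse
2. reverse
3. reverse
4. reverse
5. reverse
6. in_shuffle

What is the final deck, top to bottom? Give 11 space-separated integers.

After op 1 (reverse): [7 4 8 0 6 2 3 5 10 9 1]
After op 2 (reverse): [1 9 10 5 3 2 6 0 8 4 7]
After op 3 (reverse): [7 4 8 0 6 2 3 5 10 9 1]
After op 4 (reverse): [1 9 10 5 3 2 6 0 8 4 7]
After op 5 (reverse): [7 4 8 0 6 2 3 5 10 9 1]
After op 6 (in_shuffle): [2 7 3 4 5 8 10 0 9 6 1]

Answer: 2 7 3 4 5 8 10 0 9 6 1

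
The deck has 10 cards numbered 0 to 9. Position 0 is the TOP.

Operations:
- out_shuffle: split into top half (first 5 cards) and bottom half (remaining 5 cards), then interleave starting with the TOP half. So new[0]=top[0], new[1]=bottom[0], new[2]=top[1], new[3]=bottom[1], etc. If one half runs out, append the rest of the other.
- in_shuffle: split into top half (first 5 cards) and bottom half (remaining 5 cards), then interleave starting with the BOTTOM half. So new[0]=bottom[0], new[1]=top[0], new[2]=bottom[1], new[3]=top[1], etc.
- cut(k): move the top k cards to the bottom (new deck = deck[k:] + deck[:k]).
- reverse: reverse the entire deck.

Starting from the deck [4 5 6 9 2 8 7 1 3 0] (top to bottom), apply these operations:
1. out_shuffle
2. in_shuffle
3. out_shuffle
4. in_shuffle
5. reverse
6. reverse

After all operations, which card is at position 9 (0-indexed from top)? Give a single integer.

After op 1 (out_shuffle): [4 8 5 7 6 1 9 3 2 0]
After op 2 (in_shuffle): [1 4 9 8 3 5 2 7 0 6]
After op 3 (out_shuffle): [1 5 4 2 9 7 8 0 3 6]
After op 4 (in_shuffle): [7 1 8 5 0 4 3 2 6 9]
After op 5 (reverse): [9 6 2 3 4 0 5 8 1 7]
After op 6 (reverse): [7 1 8 5 0 4 3 2 6 9]
Position 9: card 9.

Answer: 9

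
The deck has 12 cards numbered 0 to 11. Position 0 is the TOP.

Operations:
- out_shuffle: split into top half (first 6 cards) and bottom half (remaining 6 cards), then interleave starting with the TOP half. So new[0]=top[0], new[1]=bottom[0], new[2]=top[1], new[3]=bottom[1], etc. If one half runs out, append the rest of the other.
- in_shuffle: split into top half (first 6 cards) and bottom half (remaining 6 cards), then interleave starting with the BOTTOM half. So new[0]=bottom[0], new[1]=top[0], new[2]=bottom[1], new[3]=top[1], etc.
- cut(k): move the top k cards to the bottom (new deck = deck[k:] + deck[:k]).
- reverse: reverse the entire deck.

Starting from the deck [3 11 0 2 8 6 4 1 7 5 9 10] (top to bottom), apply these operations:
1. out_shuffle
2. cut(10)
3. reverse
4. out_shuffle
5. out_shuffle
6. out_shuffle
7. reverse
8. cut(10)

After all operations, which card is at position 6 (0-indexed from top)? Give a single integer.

After op 1 (out_shuffle): [3 4 11 1 0 7 2 5 8 9 6 10]
After op 2 (cut(10)): [6 10 3 4 11 1 0 7 2 5 8 9]
After op 3 (reverse): [9 8 5 2 7 0 1 11 4 3 10 6]
After op 4 (out_shuffle): [9 1 8 11 5 4 2 3 7 10 0 6]
After op 5 (out_shuffle): [9 2 1 3 8 7 11 10 5 0 4 6]
After op 6 (out_shuffle): [9 11 2 10 1 5 3 0 8 4 7 6]
After op 7 (reverse): [6 7 4 8 0 3 5 1 10 2 11 9]
After op 8 (cut(10)): [11 9 6 7 4 8 0 3 5 1 10 2]
Position 6: card 0.

Answer: 0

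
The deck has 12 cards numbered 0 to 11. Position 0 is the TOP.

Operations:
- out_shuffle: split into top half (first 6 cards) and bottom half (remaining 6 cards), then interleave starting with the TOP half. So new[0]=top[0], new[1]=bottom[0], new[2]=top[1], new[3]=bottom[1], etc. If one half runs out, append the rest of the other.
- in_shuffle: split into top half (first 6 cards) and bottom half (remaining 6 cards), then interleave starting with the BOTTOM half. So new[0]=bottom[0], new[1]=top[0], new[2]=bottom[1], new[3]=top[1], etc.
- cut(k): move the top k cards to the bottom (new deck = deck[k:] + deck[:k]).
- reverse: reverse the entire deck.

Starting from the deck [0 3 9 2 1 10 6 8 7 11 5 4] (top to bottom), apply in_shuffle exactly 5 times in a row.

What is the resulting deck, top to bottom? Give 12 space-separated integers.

After op 1 (in_shuffle): [6 0 8 3 7 9 11 2 5 1 4 10]
After op 2 (in_shuffle): [11 6 2 0 5 8 1 3 4 7 10 9]
After op 3 (in_shuffle): [1 11 3 6 4 2 7 0 10 5 9 8]
After op 4 (in_shuffle): [7 1 0 11 10 3 5 6 9 4 8 2]
After op 5 (in_shuffle): [5 7 6 1 9 0 4 11 8 10 2 3]

Answer: 5 7 6 1 9 0 4 11 8 10 2 3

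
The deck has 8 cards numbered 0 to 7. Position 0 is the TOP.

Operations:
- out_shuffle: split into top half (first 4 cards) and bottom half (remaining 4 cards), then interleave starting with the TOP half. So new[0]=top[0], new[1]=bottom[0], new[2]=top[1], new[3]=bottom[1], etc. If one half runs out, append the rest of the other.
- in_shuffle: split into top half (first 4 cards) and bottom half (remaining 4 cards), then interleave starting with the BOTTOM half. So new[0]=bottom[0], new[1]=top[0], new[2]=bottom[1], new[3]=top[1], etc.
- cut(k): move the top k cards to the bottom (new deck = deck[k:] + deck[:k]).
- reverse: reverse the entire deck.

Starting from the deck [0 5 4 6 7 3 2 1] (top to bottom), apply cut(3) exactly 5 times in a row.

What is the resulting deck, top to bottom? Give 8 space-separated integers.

Answer: 1 0 5 4 6 7 3 2

Derivation:
After op 1 (cut(3)): [6 7 3 2 1 0 5 4]
After op 2 (cut(3)): [2 1 0 5 4 6 7 3]
After op 3 (cut(3)): [5 4 6 7 3 2 1 0]
After op 4 (cut(3)): [7 3 2 1 0 5 4 6]
After op 5 (cut(3)): [1 0 5 4 6 7 3 2]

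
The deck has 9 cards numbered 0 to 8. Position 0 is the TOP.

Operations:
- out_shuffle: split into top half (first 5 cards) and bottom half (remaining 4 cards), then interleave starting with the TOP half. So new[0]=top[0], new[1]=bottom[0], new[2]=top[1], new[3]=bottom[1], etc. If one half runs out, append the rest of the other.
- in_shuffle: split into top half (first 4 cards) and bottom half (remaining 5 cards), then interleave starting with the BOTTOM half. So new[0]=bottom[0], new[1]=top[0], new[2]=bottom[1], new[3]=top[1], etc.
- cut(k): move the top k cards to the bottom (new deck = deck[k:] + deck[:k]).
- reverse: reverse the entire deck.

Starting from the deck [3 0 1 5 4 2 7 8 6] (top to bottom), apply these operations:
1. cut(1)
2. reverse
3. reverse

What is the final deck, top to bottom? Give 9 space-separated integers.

After op 1 (cut(1)): [0 1 5 4 2 7 8 6 3]
After op 2 (reverse): [3 6 8 7 2 4 5 1 0]
After op 3 (reverse): [0 1 5 4 2 7 8 6 3]

Answer: 0 1 5 4 2 7 8 6 3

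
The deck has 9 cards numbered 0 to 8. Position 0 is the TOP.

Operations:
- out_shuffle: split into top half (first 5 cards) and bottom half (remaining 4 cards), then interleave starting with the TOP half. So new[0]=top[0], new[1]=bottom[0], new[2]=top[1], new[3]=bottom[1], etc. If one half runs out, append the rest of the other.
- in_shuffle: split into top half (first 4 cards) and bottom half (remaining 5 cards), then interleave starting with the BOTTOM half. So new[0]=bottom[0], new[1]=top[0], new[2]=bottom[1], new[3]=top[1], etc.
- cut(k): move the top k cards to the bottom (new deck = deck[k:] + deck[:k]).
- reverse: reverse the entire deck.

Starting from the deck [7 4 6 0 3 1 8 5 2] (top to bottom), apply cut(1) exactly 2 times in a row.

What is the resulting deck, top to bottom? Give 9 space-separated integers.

Answer: 6 0 3 1 8 5 2 7 4

Derivation:
After op 1 (cut(1)): [4 6 0 3 1 8 5 2 7]
After op 2 (cut(1)): [6 0 3 1 8 5 2 7 4]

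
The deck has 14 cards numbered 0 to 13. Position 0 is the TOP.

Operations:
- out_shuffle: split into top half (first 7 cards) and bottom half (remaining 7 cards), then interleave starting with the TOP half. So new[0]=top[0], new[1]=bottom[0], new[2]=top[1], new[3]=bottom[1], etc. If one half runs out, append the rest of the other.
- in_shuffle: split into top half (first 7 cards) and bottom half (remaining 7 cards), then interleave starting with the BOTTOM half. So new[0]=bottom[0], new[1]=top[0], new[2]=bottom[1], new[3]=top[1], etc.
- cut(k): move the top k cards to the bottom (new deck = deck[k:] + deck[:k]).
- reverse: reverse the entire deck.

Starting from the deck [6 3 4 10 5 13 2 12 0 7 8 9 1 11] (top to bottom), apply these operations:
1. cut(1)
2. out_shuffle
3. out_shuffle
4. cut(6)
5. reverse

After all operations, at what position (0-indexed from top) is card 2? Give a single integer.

After op 1 (cut(1)): [3 4 10 5 13 2 12 0 7 8 9 1 11 6]
After op 2 (out_shuffle): [3 0 4 7 10 8 5 9 13 1 2 11 12 6]
After op 3 (out_shuffle): [3 9 0 13 4 1 7 2 10 11 8 12 5 6]
After op 4 (cut(6)): [7 2 10 11 8 12 5 6 3 9 0 13 4 1]
After op 5 (reverse): [1 4 13 0 9 3 6 5 12 8 11 10 2 7]
Card 2 is at position 12.

Answer: 12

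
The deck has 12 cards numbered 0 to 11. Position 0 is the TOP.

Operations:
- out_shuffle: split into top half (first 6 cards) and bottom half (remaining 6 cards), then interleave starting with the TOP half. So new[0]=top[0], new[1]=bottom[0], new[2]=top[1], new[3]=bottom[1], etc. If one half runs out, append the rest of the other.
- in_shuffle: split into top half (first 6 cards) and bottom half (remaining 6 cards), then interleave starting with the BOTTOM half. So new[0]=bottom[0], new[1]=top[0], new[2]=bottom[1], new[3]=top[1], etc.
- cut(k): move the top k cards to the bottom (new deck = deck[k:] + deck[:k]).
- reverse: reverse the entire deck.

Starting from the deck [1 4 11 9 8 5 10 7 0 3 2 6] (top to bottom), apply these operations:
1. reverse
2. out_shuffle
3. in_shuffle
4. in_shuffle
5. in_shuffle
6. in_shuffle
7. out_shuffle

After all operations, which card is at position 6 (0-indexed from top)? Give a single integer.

Answer: 4

Derivation:
After op 1 (reverse): [6 2 3 0 7 10 5 8 9 11 4 1]
After op 2 (out_shuffle): [6 5 2 8 3 9 0 11 7 4 10 1]
After op 3 (in_shuffle): [0 6 11 5 7 2 4 8 10 3 1 9]
After op 4 (in_shuffle): [4 0 8 6 10 11 3 5 1 7 9 2]
After op 5 (in_shuffle): [3 4 5 0 1 8 7 6 9 10 2 11]
After op 6 (in_shuffle): [7 3 6 4 9 5 10 0 2 1 11 8]
After op 7 (out_shuffle): [7 10 3 0 6 2 4 1 9 11 5 8]
Position 6: card 4.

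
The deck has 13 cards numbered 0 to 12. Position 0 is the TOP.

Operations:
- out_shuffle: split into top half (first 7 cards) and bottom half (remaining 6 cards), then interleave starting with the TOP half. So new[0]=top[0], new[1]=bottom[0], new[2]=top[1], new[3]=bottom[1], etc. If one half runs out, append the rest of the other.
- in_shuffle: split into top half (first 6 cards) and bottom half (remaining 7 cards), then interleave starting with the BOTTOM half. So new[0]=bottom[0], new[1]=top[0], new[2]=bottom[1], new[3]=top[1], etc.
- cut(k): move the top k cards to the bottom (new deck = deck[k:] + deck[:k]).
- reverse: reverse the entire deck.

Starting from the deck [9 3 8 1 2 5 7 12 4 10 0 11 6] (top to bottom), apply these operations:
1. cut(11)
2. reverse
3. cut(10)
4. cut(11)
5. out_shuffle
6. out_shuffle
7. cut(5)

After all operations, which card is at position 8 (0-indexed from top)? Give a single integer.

Answer: 8

Derivation:
After op 1 (cut(11)): [11 6 9 3 8 1 2 5 7 12 4 10 0]
After op 2 (reverse): [0 10 4 12 7 5 2 1 8 3 9 6 11]
After op 3 (cut(10)): [9 6 11 0 10 4 12 7 5 2 1 8 3]
After op 4 (cut(11)): [8 3 9 6 11 0 10 4 12 7 5 2 1]
After op 5 (out_shuffle): [8 4 3 12 9 7 6 5 11 2 0 1 10]
After op 6 (out_shuffle): [8 5 4 11 3 2 12 0 9 1 7 10 6]
After op 7 (cut(5)): [2 12 0 9 1 7 10 6 8 5 4 11 3]
Position 8: card 8.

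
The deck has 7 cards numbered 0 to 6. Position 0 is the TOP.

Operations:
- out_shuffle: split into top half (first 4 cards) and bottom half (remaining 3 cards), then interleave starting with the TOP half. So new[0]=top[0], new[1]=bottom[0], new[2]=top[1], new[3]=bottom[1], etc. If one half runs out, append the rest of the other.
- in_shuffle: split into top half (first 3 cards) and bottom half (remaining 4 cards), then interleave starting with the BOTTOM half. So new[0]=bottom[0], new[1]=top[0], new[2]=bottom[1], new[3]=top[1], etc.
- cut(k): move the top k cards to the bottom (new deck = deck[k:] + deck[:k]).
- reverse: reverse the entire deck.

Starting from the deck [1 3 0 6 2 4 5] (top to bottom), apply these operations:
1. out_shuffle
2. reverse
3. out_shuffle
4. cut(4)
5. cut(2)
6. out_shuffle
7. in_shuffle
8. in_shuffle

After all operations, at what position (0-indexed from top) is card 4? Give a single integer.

Answer: 3

Derivation:
After op 1 (out_shuffle): [1 2 3 4 0 5 6]
After op 2 (reverse): [6 5 0 4 3 2 1]
After op 3 (out_shuffle): [6 3 5 2 0 1 4]
After op 4 (cut(4)): [0 1 4 6 3 5 2]
After op 5 (cut(2)): [4 6 3 5 2 0 1]
After op 6 (out_shuffle): [4 2 6 0 3 1 5]
After op 7 (in_shuffle): [0 4 3 2 1 6 5]
After op 8 (in_shuffle): [2 0 1 4 6 3 5]
Card 4 is at position 3.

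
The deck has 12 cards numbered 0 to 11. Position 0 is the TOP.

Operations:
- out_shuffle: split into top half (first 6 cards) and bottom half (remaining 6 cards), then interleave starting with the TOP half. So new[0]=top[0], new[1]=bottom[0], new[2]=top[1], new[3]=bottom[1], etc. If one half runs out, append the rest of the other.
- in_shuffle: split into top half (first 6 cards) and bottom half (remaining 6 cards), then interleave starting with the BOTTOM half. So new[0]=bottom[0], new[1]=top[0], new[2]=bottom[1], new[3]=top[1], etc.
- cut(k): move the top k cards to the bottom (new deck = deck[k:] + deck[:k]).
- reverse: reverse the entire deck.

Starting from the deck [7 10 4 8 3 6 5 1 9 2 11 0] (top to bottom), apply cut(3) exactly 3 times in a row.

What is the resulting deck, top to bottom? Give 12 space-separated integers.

Answer: 2 11 0 7 10 4 8 3 6 5 1 9

Derivation:
After op 1 (cut(3)): [8 3 6 5 1 9 2 11 0 7 10 4]
After op 2 (cut(3)): [5 1 9 2 11 0 7 10 4 8 3 6]
After op 3 (cut(3)): [2 11 0 7 10 4 8 3 6 5 1 9]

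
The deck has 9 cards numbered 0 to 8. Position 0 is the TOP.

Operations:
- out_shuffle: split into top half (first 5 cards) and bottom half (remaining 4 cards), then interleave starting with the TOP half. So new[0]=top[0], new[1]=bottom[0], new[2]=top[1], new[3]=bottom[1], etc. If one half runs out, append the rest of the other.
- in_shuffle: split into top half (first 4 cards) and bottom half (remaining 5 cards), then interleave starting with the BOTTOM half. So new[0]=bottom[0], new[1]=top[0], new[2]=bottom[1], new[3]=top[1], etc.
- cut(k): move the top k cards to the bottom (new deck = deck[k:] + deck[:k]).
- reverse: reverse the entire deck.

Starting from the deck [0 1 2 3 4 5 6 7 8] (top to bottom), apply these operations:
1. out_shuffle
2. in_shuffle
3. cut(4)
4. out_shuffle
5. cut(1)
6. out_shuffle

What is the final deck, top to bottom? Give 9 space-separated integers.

After op 1 (out_shuffle): [0 5 1 6 2 7 3 8 4]
After op 2 (in_shuffle): [2 0 7 5 3 1 8 6 4]
After op 3 (cut(4)): [3 1 8 6 4 2 0 7 5]
After op 4 (out_shuffle): [3 2 1 0 8 7 6 5 4]
After op 5 (cut(1)): [2 1 0 8 7 6 5 4 3]
After op 6 (out_shuffle): [2 6 1 5 0 4 8 3 7]

Answer: 2 6 1 5 0 4 8 3 7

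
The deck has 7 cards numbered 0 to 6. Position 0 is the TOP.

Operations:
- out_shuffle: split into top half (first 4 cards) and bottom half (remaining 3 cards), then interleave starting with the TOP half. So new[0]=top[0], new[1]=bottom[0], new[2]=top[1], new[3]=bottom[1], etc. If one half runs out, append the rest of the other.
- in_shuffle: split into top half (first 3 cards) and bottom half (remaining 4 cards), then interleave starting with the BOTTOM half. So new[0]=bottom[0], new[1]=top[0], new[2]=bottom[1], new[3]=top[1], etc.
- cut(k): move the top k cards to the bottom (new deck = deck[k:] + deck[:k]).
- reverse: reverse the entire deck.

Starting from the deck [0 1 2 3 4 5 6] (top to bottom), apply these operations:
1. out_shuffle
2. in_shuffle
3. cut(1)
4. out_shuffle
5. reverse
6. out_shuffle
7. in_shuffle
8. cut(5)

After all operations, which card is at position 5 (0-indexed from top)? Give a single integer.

Answer: 2

Derivation:
After op 1 (out_shuffle): [0 4 1 5 2 6 3]
After op 2 (in_shuffle): [5 0 2 4 6 1 3]
After op 3 (cut(1)): [0 2 4 6 1 3 5]
After op 4 (out_shuffle): [0 1 2 3 4 5 6]
After op 5 (reverse): [6 5 4 3 2 1 0]
After op 6 (out_shuffle): [6 2 5 1 4 0 3]
After op 7 (in_shuffle): [1 6 4 2 0 5 3]
After op 8 (cut(5)): [5 3 1 6 4 2 0]
Position 5: card 2.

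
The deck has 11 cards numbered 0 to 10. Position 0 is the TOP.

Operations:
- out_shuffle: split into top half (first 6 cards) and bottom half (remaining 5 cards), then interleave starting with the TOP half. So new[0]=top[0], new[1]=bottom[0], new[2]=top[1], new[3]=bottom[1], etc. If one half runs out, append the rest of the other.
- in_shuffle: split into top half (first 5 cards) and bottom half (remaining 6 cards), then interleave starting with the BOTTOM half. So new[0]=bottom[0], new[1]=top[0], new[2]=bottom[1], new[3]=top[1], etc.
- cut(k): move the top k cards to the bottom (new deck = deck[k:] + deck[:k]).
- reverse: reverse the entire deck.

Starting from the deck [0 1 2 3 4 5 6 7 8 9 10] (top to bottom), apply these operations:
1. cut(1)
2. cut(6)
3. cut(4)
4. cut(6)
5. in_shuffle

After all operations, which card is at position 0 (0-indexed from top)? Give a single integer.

After op 1 (cut(1)): [1 2 3 4 5 6 7 8 9 10 0]
After op 2 (cut(6)): [7 8 9 10 0 1 2 3 4 5 6]
After op 3 (cut(4)): [0 1 2 3 4 5 6 7 8 9 10]
After op 4 (cut(6)): [6 7 8 9 10 0 1 2 3 4 5]
After op 5 (in_shuffle): [0 6 1 7 2 8 3 9 4 10 5]
Position 0: card 0.

Answer: 0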